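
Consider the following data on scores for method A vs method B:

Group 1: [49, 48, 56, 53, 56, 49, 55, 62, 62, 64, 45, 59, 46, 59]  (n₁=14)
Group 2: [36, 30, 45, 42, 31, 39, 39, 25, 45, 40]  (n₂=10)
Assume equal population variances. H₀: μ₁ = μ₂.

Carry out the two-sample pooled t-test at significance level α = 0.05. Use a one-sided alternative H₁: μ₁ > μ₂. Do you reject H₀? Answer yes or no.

x̄₁=54.500, s₁=6.297, n₁=14
x̄₂=37.200, s₂=6.663, n₂=10
s_p² = [13·6.297² + 9·6.663²]/22 = 41.5955
SE = √(s_p²·(1/14+1/10)) = 2.6703
t = (54.500−37.200)/2.6703 = 6.4786
df = 22
p-value (one-sided, H₁ greater) = 0.00000
At α=0.05: p < α → reject H₀

reject H₀: yes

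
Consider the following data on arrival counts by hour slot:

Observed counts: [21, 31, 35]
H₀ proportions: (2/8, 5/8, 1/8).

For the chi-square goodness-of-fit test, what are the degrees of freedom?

degrees of freedom = 2

df = k − 1 = 3 − 1 = 2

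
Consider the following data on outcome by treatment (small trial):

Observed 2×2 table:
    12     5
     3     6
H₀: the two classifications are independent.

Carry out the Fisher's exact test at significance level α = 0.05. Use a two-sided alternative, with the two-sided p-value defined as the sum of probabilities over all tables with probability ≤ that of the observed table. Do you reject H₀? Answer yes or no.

reject H₀: no

Margins: r₁=17, r₂=9, c₁=15, c₂=11, n=26
p_obs = C(17,12)·C(9,3)/C(26,15); sum pmf over tables with pmf ≤ p_obs
p-value (two-sided) = 0.10343
At α=0.05: p ≥ α → fail to reject H₀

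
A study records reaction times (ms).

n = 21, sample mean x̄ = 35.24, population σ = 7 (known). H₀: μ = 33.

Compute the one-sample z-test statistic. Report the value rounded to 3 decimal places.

SE = σ/√n = 7/√21 = 1.5275
z = (x̄−μ₀)/SE = (35.24−33)/1.5275 = 1.4664

test statistic = 1.466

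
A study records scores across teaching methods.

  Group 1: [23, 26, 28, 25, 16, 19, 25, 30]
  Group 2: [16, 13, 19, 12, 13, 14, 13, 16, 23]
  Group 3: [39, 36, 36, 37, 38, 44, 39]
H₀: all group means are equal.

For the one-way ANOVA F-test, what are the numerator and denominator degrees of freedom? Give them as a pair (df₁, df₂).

k = 3 groups, N = 24 total
df = (k−1, N−k) = (3−1, 24−3) = (2, 21)

degrees of freedom = [2, 21]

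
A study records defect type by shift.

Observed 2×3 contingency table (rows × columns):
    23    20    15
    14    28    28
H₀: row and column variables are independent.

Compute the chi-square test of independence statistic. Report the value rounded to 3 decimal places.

Row totals [58, 70], col totals [37, 48, 43], n=128
χ² = (23−16.77)²/16.77 + (20−21.75)²/21.75 + (15−19.48)²/19.48 + (14−20.23)²/20.23 + (28−26.25)²/26.25 + (28−23.52)²/23.52 = 6.3839
df = 2

test statistic = 6.384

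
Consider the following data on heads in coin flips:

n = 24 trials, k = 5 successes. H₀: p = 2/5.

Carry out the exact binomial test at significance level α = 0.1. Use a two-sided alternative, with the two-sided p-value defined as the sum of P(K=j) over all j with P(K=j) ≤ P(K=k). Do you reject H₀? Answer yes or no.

reject H₀: yes

Exact binomial: n=24, k=5, p₀=2/5=0.4000
P(X=j) = C(n,j)·p₀^j·(1−p₀)^(n−j); p = Σ P(X=j) over j with P(X=j) ≤ P(X=5)
p-value (two-sided) = 0.06163
At α=0.1: p < α → reject H₀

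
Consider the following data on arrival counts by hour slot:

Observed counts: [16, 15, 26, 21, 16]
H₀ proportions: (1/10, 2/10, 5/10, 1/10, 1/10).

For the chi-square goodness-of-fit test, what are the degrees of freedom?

df = k − 1 = 5 − 1 = 4

degrees of freedom = 4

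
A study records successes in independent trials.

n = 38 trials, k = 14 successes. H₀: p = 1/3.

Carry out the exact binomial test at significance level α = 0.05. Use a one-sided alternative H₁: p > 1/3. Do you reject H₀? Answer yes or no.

reject H₀: no

Exact binomial: n=38, k=14, p₀=1/3=0.3333
P(X≥14) from Σ C(n,i)·p₀^i·(1−p₀)^(n−i)
p-value (one-sided, H₁ greater) = 0.38061
At α=0.05: p ≥ α → fail to reject H₀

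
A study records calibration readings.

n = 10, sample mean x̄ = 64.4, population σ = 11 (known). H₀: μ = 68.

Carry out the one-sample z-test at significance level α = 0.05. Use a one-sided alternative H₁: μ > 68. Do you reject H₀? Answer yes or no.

SE = σ/√n = 11/√10 = 3.4785
z = (x̄−μ₀)/SE = (64.4−68)/3.4785 = -1.0349
p-value (one-sided, H₁ greater) = 0.84965
At α=0.05: p ≥ α → fail to reject H₀

reject H₀: no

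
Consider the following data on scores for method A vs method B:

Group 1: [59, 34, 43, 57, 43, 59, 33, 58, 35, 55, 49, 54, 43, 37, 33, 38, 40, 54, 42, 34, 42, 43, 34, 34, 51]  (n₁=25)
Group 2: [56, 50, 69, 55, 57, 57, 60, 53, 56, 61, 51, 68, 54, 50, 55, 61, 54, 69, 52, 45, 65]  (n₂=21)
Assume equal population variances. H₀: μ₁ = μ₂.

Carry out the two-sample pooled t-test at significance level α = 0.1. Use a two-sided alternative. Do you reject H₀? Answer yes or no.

x̄₁=44.160, s₁=9.232, n₁=25
x̄₂=57.048, s₂=6.561, n₂=21
s_p² = [24·9.232² + 20·6.561²]/44 = 66.0526
SE = √(s_p²·(1/25+1/21)) = 2.4057
t = (44.160−57.048)/2.4057 = -5.3571
df = 44
p-value (two-sided) = 0.00000
At α=0.1: p < α → reject H₀

reject H₀: yes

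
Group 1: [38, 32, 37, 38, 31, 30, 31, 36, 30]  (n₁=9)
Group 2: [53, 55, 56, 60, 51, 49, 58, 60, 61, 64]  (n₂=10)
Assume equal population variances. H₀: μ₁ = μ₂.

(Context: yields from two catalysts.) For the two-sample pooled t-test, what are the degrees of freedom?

degrees of freedom = 17

df = n₁ + n₂ − 2 = 9 + 10 − 2 = 17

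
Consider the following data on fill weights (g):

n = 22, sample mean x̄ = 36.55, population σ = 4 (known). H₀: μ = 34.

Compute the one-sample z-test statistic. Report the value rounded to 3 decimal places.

test statistic = 2.990

SE = σ/√n = 4/√22 = 0.8528
z = (x̄−μ₀)/SE = (36.55−34)/0.8528 = 2.9901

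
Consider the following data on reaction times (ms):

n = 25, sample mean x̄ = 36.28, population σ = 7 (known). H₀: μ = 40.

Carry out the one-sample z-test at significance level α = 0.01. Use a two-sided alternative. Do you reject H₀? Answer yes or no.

reject H₀: yes

SE = σ/√n = 7/√25 = 1.4000
z = (x̄−μ₀)/SE = (36.28−40)/1.4000 = -2.6571
p-value (two-sided) = 0.00788
At α=0.01: p < α → reject H₀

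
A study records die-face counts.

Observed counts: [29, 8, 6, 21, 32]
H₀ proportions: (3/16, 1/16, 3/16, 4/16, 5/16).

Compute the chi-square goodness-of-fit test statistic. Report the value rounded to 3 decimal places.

n = 96; E_i = n·p_i = [18.00, 6.00, 18.00, 24.00, 30.00]
χ² = (29−18.00)²/18.00 + (8−6.00)²/6.00 + (6−18.00)²/18.00 + (21−24.00)²/24.00 + (32−30.00)²/30.00 = 15.8972
df = 4

test statistic = 15.897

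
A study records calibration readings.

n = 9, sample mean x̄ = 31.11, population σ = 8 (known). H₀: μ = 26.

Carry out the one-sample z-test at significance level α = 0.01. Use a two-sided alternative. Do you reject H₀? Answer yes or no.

SE = σ/√n = 8/√9 = 2.6667
z = (x̄−μ₀)/SE = (31.11−26)/2.6667 = 1.9162
p-value (two-sided) = 0.05533
At α=0.01: p ≥ α → fail to reject H₀

reject H₀: no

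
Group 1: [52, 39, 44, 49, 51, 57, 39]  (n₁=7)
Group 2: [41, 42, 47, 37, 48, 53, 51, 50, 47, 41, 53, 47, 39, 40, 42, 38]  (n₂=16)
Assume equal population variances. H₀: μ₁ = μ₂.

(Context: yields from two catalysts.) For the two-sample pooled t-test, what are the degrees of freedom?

df = n₁ + n₂ − 2 = 7 + 16 − 2 = 21

degrees of freedom = 21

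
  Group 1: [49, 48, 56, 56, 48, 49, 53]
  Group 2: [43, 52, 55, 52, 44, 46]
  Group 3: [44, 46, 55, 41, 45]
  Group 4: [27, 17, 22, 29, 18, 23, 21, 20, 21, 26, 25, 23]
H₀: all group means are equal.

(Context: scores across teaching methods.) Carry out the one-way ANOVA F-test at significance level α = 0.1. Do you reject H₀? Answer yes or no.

Group means [51.29, 48.67, 46.20, 22.67], grand mean 38.467
SSB = Σnᵢ(x̄ᵢ−x̄)² = 5069.238; SSW = ΣΣ(x−x̄ᵢ)² = 456.229
MSB = 5069.238/3 = 1689.7460; MSW = 456.229/26 = 17.5473
F = MSB/MSW = 96.2969
df = (3, 26)
p-value (upper-tail) = 0.00000
At α=0.1: p < α → reject H₀

reject H₀: yes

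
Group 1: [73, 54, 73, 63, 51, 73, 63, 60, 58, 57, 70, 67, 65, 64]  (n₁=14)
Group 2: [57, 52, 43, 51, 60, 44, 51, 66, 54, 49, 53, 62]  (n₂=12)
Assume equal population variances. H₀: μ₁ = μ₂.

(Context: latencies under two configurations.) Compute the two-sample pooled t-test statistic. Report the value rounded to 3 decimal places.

x̄₁=63.643, s₁=7.121, n₁=14
x̄₂=53.500, s₂=6.869, n₂=12
s_p² = [13·7.121² + 11·6.869²]/24 = 49.0923
SE = √(s_p²·(1/14+1/12)) = 2.7564
t = (63.643−53.500)/2.7564 = 3.6798
df = 24

test statistic = 3.680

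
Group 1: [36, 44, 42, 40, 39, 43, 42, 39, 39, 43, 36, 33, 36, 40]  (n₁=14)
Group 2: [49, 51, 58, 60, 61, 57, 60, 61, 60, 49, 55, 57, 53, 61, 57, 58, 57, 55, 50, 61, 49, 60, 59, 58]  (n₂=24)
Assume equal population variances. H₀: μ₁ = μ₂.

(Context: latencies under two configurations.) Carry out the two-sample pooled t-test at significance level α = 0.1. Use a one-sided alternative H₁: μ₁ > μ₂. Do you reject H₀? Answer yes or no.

reject H₀: no

x̄₁=39.429, s₁=3.251, n₁=14
x̄₂=56.500, s₂=4.181, n₂=24
s_p² = [13·3.251² + 23·4.181²]/36 = 14.9841
SE = √(s_p²·(1/14+1/24)) = 1.3018
t = (39.429−56.500)/1.3018 = -13.1139
df = 36
p-value (one-sided, H₁ greater) = 1.00000
At α=0.1: p ≥ α → fail to reject H₀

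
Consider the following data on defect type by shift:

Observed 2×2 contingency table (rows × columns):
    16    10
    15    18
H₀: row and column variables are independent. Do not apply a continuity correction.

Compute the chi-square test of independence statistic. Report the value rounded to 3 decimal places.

test statistic = 1.509

Row totals [26, 33], col totals [31, 28], n=59
χ² = (16−13.66)²/13.66 + (10−12.34)²/12.34 + (15−17.34)²/17.34 + (18−15.66)²/15.66 = 1.5087
df = 1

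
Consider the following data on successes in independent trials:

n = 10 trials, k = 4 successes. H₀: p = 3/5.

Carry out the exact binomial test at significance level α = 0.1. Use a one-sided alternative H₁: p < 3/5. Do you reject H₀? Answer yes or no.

reject H₀: no

Exact binomial: n=10, k=4, p₀=3/5=0.6000
P(X≤4) from Σ C(n,i)·p₀^i·(1−p₀)^(n−i)
p-value (one-sided, H₁ less) = 0.16624
At α=0.1: p ≥ α → fail to reject H₀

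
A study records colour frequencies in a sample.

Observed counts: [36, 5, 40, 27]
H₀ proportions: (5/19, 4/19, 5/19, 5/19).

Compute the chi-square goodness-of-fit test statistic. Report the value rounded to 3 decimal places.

test statistic = 20.646

n = 108; E_i = n·p_i = [28.42, 22.74, 28.42, 28.42]
χ² = (36−28.42)²/28.42 + (5−22.74)²/22.74 + (40−28.42)²/28.42 + (27−28.42)²/28.42 = 20.6458
df = 3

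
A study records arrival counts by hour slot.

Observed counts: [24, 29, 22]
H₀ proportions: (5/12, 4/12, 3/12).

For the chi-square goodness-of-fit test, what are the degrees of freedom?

degrees of freedom = 2

df = k − 1 = 3 − 1 = 2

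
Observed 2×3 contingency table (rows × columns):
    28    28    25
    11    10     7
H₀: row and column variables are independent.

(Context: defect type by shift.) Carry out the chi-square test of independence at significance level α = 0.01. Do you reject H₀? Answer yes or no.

reject H₀: no

Row totals [81, 28], col totals [39, 38, 32], n=109
χ² = (28−28.98)²/28.98 + (28−28.24)²/28.24 + (25−23.78)²/23.78 + (11−10.02)²/10.02 + (10−9.76)²/9.76 + (7−8.22)²/8.22 = 0.3810
df = 2
p-value (upper-tail) = 0.82654
At α=0.01: p ≥ α → fail to reject H₀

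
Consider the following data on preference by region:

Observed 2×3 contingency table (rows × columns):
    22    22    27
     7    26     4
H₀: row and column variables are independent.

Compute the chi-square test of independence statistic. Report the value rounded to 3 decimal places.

Row totals [71, 37], col totals [29, 48, 31], n=108
χ² = (22−19.06)²/19.06 + (22−31.56)²/31.56 + (27−20.38)²/20.38 + (7−9.94)²/9.94 + (26−16.44)²/16.44 + (4−10.62)²/10.62 = 16.0427
df = 2

test statistic = 16.043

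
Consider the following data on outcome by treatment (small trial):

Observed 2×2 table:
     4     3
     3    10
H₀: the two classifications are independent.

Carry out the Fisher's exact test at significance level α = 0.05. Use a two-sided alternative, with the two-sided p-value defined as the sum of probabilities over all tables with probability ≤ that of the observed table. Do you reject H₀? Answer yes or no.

Margins: r₁=7, r₂=13, c₁=7, c₂=13, n=20
p_obs = C(7,4)·C(13,3)/C(20,7); sum pmf over tables with pmf ≤ p_obs
p-value (two-sided) = 0.17358
At α=0.05: p ≥ α → fail to reject H₀

reject H₀: no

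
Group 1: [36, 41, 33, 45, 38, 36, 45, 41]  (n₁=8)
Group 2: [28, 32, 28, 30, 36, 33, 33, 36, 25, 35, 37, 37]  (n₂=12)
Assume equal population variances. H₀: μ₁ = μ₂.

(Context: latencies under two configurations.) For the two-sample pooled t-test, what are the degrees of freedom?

degrees of freedom = 18

df = n₁ + n₂ − 2 = 8 + 12 − 2 = 18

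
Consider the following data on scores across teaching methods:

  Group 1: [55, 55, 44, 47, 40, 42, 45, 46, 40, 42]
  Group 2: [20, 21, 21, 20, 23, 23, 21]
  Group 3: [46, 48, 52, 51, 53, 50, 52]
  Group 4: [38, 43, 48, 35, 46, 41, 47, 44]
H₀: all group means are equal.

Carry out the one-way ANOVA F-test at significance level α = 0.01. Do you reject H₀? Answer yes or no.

reject H₀: yes

Group means [45.60, 21.29, 50.29, 42.75], grand mean 40.594
SSB = Σnᵢ(x̄ᵢ−x̄)² = 3554.962; SSW = ΣΣ(x−x̄ᵢ)² = 460.757
MSB = 3554.962/3 = 1184.9872; MSW = 460.757/28 = 16.4556
F = MSB/MSW = 72.0111
df = (3, 28)
p-value (upper-tail) = 0.00000
At α=0.01: p < α → reject H₀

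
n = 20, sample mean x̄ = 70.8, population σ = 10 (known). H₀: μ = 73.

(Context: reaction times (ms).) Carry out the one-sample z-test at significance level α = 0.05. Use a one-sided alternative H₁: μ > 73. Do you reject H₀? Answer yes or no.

reject H₀: no

SE = σ/√n = 10/√20 = 2.2361
z = (x̄−μ₀)/SE = (70.8−73)/2.2361 = -0.9839
p-value (one-sided, H₁ greater) = 0.83741
At α=0.05: p ≥ α → fail to reject H₀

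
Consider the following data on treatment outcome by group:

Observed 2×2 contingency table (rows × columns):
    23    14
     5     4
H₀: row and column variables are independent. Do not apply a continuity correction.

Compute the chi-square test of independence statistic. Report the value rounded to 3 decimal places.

Row totals [37, 9], col totals [28, 18], n=46
χ² = (23−22.52)²/22.52 + (14−14.48)²/14.48 + (5−5.48)²/5.48 + (4−3.52)²/3.52 = 0.1327
df = 1

test statistic = 0.133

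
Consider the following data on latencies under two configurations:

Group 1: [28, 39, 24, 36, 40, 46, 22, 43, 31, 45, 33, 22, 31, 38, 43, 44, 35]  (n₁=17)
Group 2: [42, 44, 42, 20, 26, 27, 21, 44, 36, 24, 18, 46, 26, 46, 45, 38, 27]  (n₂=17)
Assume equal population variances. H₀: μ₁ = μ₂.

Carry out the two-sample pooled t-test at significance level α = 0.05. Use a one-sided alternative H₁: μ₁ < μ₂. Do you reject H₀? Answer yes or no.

x̄₁=35.294, s₁=7.998, n₁=17
x̄₂=33.647, s₂=10.313, n₂=17
s_p² = [16·7.998² + 16·10.313²]/32 = 85.1691
SE = √(s_p²·(1/17+1/17)) = 3.1654
t = (35.294−33.647)/3.1654 = 0.5203
df = 32
p-value (one-sided, H₁ less) = 0.69679
At α=0.05: p ≥ α → fail to reject H₀

reject H₀: no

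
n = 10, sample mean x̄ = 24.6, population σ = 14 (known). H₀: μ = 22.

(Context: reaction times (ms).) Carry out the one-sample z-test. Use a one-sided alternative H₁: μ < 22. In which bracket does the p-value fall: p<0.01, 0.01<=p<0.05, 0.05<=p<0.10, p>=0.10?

p-value bracket: p>=0.10

SE = σ/√n = 14/√10 = 4.4272
z = (x̄−μ₀)/SE = (24.6−22)/4.4272 = 0.5873
p-value (one-sided, H₁ less) = 0.72149
→ bracket: p>=0.10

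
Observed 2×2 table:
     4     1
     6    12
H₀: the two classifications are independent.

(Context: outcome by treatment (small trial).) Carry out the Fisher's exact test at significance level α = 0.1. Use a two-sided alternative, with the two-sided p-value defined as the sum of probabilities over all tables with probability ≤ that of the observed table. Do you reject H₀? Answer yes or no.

Margins: r₁=5, r₂=18, c₁=10, c₂=13, n=23
p_obs = C(5,4)·C(18,6)/C(23,10); sum pmf over tables with pmf ≤ p_obs
p-value (two-sided) = 0.12687
At α=0.1: p ≥ α → fail to reject H₀

reject H₀: no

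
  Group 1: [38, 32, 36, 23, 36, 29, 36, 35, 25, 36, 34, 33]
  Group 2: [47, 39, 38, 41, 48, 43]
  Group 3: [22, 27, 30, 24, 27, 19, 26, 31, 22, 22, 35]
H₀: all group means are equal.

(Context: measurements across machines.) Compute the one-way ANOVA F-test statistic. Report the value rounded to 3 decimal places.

Group means [32.75, 42.67, 25.91], grand mean 32.207
SSB = Σnᵢ(x̄ᵢ−x̄)² = 1096.266; SSW = ΣΣ(x−x̄ᵢ)² = 556.492
MSB = 1096.266/2 = 548.1331; MSW = 556.492/26 = 21.4036
F = MSB/MSW = 25.6094
df = (2, 26)

test statistic = 25.609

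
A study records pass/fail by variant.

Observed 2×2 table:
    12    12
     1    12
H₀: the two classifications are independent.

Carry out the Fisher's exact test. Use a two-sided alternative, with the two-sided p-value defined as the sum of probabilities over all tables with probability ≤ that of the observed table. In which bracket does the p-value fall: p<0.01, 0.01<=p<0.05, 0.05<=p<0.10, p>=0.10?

Margins: r₁=24, r₂=13, c₁=13, c₂=24, n=37
p_obs = C(24,12)·C(13,1)/C(37,13); sum pmf over tables with pmf ≤ p_obs
p-value (two-sided) = 0.01287
→ bracket: 0.01<=p<0.05

p-value bracket: 0.01<=p<0.05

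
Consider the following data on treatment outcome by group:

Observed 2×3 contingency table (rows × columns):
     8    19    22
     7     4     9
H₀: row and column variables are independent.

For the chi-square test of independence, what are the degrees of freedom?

degrees of freedom = 2

df = (r−1)(c−1) = (2−1)·(3−1) = 2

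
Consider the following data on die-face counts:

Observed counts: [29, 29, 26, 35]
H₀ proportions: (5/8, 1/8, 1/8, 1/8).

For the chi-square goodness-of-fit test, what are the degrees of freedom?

df = k − 1 = 4 − 1 = 3

degrees of freedom = 3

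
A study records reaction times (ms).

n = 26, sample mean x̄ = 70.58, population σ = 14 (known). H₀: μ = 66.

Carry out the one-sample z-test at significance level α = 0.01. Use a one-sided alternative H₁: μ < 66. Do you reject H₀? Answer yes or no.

SE = σ/√n = 14/√26 = 2.7456
z = (x̄−μ₀)/SE = (70.58−66)/2.7456 = 1.6681
p-value (one-sided, H₁ less) = 0.95235
At α=0.01: p ≥ α → fail to reject H₀

reject H₀: no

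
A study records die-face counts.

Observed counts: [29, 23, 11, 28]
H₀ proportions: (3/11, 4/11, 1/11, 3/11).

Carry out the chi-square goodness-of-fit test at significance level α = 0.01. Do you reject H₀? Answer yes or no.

reject H₀: no

n = 91; E_i = n·p_i = [24.82, 33.09, 8.27, 24.82]
χ² = (29−24.82)²/24.82 + (23−33.09)²/33.09 + (11−8.27)²/8.27 + (28−24.82)²/24.82 = 5.0888
df = 3
p-value (upper-tail) = 0.16541
At α=0.01: p ≥ α → fail to reject H₀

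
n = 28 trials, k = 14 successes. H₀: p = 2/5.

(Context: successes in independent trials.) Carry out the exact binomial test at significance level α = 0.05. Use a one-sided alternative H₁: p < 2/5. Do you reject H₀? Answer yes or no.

Exact binomial: n=28, k=14, p₀=2/5=0.4000
P(X≤14) from Σ C(n,i)·p₀^i·(1−p₀)^(n−i)
p-value (one-sided, H₁ less) = 0.89754
At α=0.05: p ≥ α → fail to reject H₀

reject H₀: no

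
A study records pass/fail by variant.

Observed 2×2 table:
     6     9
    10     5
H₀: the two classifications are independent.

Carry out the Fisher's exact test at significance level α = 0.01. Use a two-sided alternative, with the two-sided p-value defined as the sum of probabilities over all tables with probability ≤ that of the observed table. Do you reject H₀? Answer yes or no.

reject H₀: no

Margins: r₁=15, r₂=15, c₁=16, c₂=14, n=30
p_obs = C(15,6)·C(15,10)/C(30,16); sum pmf over tables with pmf ≤ p_obs
p-value (two-sided) = 0.27230
At α=0.01: p ≥ α → fail to reject H₀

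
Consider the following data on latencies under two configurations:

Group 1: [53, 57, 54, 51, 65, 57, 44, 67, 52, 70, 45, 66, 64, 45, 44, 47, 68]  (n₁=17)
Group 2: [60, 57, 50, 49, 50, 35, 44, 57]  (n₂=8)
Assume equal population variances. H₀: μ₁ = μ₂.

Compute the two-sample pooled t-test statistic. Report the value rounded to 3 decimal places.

x̄₁=55.824, s₁=9.262, n₁=17
x̄₂=50.250, s₂=8.102, n₂=8
s_p² = [16·9.262² + 7·8.102²]/23 = 79.6509
SE = √(s_p²·(1/17+1/8)) = 3.8264
t = (55.824−50.250)/3.8264 = 1.4566
df = 23

test statistic = 1.457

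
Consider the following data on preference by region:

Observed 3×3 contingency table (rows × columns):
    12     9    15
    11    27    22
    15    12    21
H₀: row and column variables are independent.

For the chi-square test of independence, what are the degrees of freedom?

df = (r−1)(c−1) = (3−1)·(3−1) = 4

degrees of freedom = 4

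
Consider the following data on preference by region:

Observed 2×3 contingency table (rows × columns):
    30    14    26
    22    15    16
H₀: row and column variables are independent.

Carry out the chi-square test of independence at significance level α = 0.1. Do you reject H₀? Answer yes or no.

reject H₀: no

Row totals [70, 53], col totals [52, 29, 42], n=123
χ² = (30−29.59)²/29.59 + (14−16.50)²/16.50 + (26−23.90)²/23.90 + (22−22.41)²/22.41 + (15−12.50)²/12.50 + (16−18.10)²/18.10 = 1.3219
df = 2
p-value (upper-tail) = 0.51637
At α=0.1: p ≥ α → fail to reject H₀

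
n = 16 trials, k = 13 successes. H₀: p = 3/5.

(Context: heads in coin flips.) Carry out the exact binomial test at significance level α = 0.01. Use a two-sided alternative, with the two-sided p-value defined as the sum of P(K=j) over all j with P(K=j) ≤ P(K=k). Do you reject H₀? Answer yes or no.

reject H₀: no

Exact binomial: n=16, k=13, p₀=3/5=0.6000
P(X=j) = C(n,j)·p₀^j·(1−p₀)^(n−j); p = Σ P(X=j) over j with P(X=j) ≤ P(X=13)
p-value (two-sided) = 0.12347
At α=0.01: p ≥ α → fail to reject H₀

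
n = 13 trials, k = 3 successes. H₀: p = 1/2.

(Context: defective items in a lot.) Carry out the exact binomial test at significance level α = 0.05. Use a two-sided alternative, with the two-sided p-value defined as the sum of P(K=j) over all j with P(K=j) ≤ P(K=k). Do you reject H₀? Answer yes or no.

reject H₀: no

Exact binomial: n=13, k=3, p₀=1/2=0.5000
P(X=j) = C(n,j)·p₀^j·(1−p₀)^(n−j); p = Σ P(X=j) over j with P(X=j) ≤ P(X=3)
p-value (two-sided) = 0.09229
At α=0.05: p ≥ α → fail to reject H₀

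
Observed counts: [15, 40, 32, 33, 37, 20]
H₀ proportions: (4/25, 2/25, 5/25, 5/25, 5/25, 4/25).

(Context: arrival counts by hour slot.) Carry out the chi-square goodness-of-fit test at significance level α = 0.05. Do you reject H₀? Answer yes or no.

n = 177; E_i = n·p_i = [28.32, 14.16, 35.40, 35.40, 35.40, 28.32]
χ² = (15−28.32)²/28.32 + (40−14.16)²/14.16 + (32−35.40)²/35.40 + (33−35.40)²/35.40 + (37−35.40)²/35.40 + (20−28.32)²/28.32 = 56.4251
df = 5
p-value (upper-tail) = 0.00000
At α=0.05: p < α → reject H₀

reject H₀: yes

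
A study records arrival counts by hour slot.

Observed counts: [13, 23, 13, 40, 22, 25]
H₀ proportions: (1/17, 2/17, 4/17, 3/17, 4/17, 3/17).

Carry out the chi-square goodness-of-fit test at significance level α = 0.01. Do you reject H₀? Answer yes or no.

reject H₀: yes

n = 136; E_i = n·p_i = [8.00, 16.00, 32.00, 24.00, 32.00, 24.00]
χ² = (13−8.00)²/8.00 + (23−16.00)²/16.00 + (13−32.00)²/32.00 + (40−24.00)²/24.00 + (22−32.00)²/32.00 + (25−24.00)²/24.00 = 31.3021
df = 5
p-value (upper-tail) = 0.00001
At α=0.01: p < α → reject H₀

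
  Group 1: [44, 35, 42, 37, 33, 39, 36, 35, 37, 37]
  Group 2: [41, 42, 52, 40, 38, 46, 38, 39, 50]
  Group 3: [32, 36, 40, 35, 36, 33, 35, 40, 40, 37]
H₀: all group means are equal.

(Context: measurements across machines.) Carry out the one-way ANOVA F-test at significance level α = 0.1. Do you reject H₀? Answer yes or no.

reject H₀: yes

Group means [37.50, 42.89, 36.40], grand mean 38.793
SSB = Σnᵢ(x̄ᵢ−x̄)² = 224.970; SSW = ΣΣ(x−x̄ᵢ)² = 393.789
MSB = 224.970/2 = 112.4849; MSW = 393.789/26 = 15.1457
F = MSB/MSW = 7.4268
df = (2, 26)
p-value (upper-tail) = 0.00281
At α=0.1: p < α → reject H₀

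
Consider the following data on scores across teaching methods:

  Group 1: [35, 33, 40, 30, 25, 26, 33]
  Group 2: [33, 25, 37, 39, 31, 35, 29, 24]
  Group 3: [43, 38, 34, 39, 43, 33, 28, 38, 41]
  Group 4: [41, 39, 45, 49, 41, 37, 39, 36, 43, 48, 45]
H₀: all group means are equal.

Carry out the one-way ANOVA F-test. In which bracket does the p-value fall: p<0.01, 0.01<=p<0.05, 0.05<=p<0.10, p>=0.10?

p-value bracket: p<0.01

Group means [31.71, 31.62, 37.44, 42.09], grand mean 36.429
SSB = Σnᵢ(x̄ᵢ−x̄)² = 702.137; SSW = ΣΣ(x−x̄ᵢ)² = 752.435
MSB = 702.137/3 = 234.0455; MSW = 752.435/31 = 24.2721
F = MSB/MSW = 9.6426
df = (3, 31)
p-value (upper-tail) = 0.00012
→ bracket: p<0.01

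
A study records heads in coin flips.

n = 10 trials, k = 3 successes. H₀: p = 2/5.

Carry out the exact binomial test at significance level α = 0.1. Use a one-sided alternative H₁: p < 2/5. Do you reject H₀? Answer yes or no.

reject H₀: no

Exact binomial: n=10, k=3, p₀=2/5=0.4000
P(X≤3) from Σ C(n,i)·p₀^i·(1−p₀)^(n−i)
p-value (one-sided, H₁ less) = 0.38228
At α=0.1: p ≥ α → fail to reject H₀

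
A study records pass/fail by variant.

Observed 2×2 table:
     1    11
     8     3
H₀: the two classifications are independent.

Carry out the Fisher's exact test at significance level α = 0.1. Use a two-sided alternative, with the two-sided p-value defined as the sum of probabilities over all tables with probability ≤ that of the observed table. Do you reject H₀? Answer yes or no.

reject H₀: yes

Margins: r₁=12, r₂=11, c₁=9, c₂=14, n=23
p_obs = C(12,1)·C(11,8)/C(23,9); sum pmf over tables with pmf ≤ p_obs
p-value (two-sided) = 0.00276
At α=0.1: p < α → reject H₀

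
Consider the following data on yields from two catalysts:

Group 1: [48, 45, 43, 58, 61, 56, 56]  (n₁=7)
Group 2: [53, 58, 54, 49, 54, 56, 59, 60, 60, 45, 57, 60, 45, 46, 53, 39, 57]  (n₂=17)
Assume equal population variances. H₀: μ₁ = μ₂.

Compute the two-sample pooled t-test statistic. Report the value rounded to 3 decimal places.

x̄₁=52.429, s₁=6.997, n₁=7
x̄₂=53.235, s₂=6.320, n₂=17
s_p² = [6·6.997² + 16·6.320²]/22 = 42.3988
SE = √(s_p²·(1/7+1/17)) = 2.9242
t = (52.429−53.235)/2.9242 = -0.2759
df = 22

test statistic = -0.276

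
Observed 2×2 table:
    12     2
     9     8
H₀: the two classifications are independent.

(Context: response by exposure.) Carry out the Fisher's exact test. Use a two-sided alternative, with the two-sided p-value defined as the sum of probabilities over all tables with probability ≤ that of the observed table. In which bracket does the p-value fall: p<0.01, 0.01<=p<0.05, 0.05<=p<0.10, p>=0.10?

p-value bracket: 0.05<=p<0.10

Margins: r₁=14, r₂=17, c₁=21, c₂=10, n=31
p_obs = C(14,12)·C(17,9)/C(31,21); sum pmf over tables with pmf ≤ p_obs
p-value (two-sided) = 0.06799
→ bracket: 0.05<=p<0.10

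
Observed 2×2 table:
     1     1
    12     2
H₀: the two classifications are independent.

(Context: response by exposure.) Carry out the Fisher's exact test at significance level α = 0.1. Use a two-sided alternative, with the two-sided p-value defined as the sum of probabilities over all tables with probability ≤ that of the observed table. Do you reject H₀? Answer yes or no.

reject H₀: no

Margins: r₁=2, r₂=14, c₁=13, c₂=3, n=16
p_obs = C(2,1)·C(14,12)/C(16,13); sum pmf over tables with pmf ≤ p_obs
p-value (two-sided) = 0.35000
At α=0.1: p ≥ α → fail to reject H₀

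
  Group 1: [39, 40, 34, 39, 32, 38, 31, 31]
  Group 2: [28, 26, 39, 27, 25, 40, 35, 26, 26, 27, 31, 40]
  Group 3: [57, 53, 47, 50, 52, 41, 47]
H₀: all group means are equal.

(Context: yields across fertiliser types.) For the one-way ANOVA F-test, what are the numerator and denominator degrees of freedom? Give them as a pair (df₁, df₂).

degrees of freedom = [2, 24]

k = 3 groups, N = 27 total
df = (k−1, N−k) = (3−1, 27−3) = (2, 24)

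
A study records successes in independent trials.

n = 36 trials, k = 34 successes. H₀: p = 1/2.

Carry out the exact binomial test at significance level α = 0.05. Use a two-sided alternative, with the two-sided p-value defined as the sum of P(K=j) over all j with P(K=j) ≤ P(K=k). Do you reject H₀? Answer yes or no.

reject H₀: yes

Exact binomial: n=36, k=34, p₀=1/2=0.5000
P(X=j) = C(n,j)·p₀^j·(1−p₀)^(n−j); p = Σ P(X=j) over j with P(X=j) ≤ P(X=34)
p-value (two-sided) = 0.00000
At α=0.05: p < α → reject H₀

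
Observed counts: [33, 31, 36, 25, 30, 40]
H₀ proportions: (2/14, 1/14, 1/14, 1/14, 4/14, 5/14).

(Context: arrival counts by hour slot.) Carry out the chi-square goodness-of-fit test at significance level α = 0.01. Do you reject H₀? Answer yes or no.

reject H₀: yes

n = 195; E_i = n·p_i = [27.86, 13.93, 13.93, 13.93, 55.71, 69.64]
χ² = (33−27.86)²/27.86 + (31−13.93)²/13.93 + (36−13.93)²/13.93 + (25−13.93)²/13.93 + (30−55.71)²/55.71 + (40−69.64)²/69.64 = 90.1333
df = 5
p-value (upper-tail) = 0.00000
At α=0.01: p < α → reject H₀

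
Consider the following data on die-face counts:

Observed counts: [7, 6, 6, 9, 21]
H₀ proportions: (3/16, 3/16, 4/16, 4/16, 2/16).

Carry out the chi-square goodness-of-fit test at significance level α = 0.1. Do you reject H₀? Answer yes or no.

reject H₀: yes

n = 49; E_i = n·p_i = [9.19, 9.19, 12.25, 12.25, 6.12]
χ² = (7−9.19)²/9.19 + (6−9.19)²/9.19 + (6−12.25)²/12.25 + (9−12.25)²/12.25 + (21−6.12)²/6.12 = 41.8027
df = 4
p-value (upper-tail) = 0.00000
At α=0.1: p < α → reject H₀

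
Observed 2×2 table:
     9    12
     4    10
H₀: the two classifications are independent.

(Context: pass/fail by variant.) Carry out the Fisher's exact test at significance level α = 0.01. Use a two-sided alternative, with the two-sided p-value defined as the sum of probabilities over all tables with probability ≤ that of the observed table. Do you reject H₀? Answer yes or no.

reject H₀: no

Margins: r₁=21, r₂=14, c₁=13, c₂=22, n=35
p_obs = C(21,9)·C(14,4)/C(35,13); sum pmf over tables with pmf ≤ p_obs
p-value (two-sided) = 0.48753
At α=0.01: p ≥ α → fail to reject H₀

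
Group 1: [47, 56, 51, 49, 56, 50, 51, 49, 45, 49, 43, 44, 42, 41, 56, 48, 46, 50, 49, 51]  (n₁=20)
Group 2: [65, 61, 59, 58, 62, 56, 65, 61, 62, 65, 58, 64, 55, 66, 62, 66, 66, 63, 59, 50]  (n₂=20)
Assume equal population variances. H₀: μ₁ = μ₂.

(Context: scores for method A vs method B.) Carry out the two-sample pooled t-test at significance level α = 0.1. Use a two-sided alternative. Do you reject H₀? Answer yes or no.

reject H₀: yes

x̄₁=48.650, s₁=4.368, n₁=20
x̄₂=61.150, s₂=4.271, n₂=20
s_p² = [19·4.368² + 19·4.271²]/38 = 18.6605
SE = √(s_p²·(1/20+1/20)) = 1.3660
t = (48.650−61.150)/1.3660 = -9.1506
df = 38
p-value (two-sided) = 0.00000
At α=0.1: p < α → reject H₀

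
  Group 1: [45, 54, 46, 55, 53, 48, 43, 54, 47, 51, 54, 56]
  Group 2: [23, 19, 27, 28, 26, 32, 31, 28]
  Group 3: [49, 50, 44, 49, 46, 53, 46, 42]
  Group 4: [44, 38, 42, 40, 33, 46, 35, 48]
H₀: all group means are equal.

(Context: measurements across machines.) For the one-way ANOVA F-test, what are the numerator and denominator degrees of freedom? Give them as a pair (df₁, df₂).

degrees of freedom = [3, 32]

k = 4 groups, N = 36 total
df = (k−1, N−k) = (4−1, 36−4) = (3, 32)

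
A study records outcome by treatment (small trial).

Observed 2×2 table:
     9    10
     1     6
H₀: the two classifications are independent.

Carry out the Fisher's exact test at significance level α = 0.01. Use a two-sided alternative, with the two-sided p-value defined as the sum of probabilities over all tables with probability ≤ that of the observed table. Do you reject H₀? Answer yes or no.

Margins: r₁=19, r₂=7, c₁=10, c₂=16, n=26
p_obs = C(19,9)·C(7,1)/C(26,10); sum pmf over tables with pmf ≤ p_obs
p-value (two-sided) = 0.19039
At α=0.01: p ≥ α → fail to reject H₀

reject H₀: no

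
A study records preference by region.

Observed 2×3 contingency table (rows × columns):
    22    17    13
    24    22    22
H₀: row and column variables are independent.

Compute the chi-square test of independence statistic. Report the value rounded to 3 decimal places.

Row totals [52, 68], col totals [46, 39, 35], n=120
χ² = (22−19.93)²/19.93 + (17−16.90)²/16.90 + (13−15.17)²/15.17 + (24−26.07)²/26.07 + (22−22.10)²/22.10 + (22−19.83)²/19.83 = 0.9254
df = 2

test statistic = 0.925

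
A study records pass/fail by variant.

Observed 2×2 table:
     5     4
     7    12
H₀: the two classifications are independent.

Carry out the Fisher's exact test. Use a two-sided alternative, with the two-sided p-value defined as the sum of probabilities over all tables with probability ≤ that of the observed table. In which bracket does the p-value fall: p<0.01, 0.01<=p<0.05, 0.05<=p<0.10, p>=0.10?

Margins: r₁=9, r₂=19, c₁=12, c₂=16, n=28
p_obs = C(9,5)·C(19,7)/C(28,12); sum pmf over tables with pmf ≤ p_obs
p-value (two-sided) = 0.43188
→ bracket: p>=0.10

p-value bracket: p>=0.10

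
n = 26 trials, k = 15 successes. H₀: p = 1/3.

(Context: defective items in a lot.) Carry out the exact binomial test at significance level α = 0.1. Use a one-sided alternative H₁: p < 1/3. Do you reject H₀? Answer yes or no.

Exact binomial: n=26, k=15, p₀=1/3=0.3333
P(X≤15) from Σ C(n,i)·p₀^i·(1−p₀)^(n−i)
p-value (one-sided, H₁ less) = 0.99703
At α=0.1: p ≥ α → fail to reject H₀

reject H₀: no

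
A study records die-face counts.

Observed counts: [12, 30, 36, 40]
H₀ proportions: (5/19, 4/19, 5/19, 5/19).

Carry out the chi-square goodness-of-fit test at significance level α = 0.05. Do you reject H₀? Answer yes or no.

reject H₀: yes

n = 118; E_i = n·p_i = [31.05, 24.84, 31.05, 31.05]
χ² = (12−31.05)²/31.05 + (30−24.84)²/24.84 + (36−31.05)²/31.05 + (40−31.05)²/31.05 = 16.1271
df = 3
p-value (upper-tail) = 0.00107
At α=0.05: p < α → reject H₀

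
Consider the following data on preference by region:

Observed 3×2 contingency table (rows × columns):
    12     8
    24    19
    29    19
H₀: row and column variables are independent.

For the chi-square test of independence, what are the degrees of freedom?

degrees of freedom = 2

df = (r−1)(c−1) = (3−1)·(2−1) = 2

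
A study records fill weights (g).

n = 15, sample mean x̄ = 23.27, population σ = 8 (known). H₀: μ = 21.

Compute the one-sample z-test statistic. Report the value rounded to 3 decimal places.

test statistic = 1.099

SE = σ/√n = 8/√15 = 2.0656
z = (x̄−μ₀)/SE = (23.27−21)/2.0656 = 1.0990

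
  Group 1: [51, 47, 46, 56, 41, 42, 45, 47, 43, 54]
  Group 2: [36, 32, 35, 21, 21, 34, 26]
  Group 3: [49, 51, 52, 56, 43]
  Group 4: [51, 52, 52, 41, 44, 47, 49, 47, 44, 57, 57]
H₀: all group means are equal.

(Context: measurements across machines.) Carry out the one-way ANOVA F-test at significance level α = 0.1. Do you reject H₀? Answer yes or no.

Group means [47.20, 29.29, 50.20, 49.18], grand mean 44.515
SSB = Σnᵢ(x̄ᵢ−x̄)² = 2096.777; SSW = ΣΣ(x−x̄ᵢ)² = 845.465
MSB = 2096.777/3 = 698.9258; MSW = 845.465/29 = 29.1540
F = MSB/MSW = 23.9736
df = (3, 29)
p-value (upper-tail) = 0.00000
At α=0.1: p < α → reject H₀

reject H₀: yes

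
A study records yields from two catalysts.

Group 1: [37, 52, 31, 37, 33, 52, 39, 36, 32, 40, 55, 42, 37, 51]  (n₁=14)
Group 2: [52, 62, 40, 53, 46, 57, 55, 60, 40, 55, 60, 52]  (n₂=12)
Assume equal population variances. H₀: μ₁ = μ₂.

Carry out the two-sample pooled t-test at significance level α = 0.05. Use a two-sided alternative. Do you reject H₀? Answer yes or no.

x̄₁=41.000, s₁=8.143, n₁=14
x̄₂=52.667, s₂=7.328, n₂=12
s_p² = [13·8.143² + 11·7.328²]/24 = 60.5278
SE = √(s_p²·(1/14+1/12)) = 3.0606
t = (41.000−52.667)/3.0606 = -3.8119
df = 24
p-value (two-sided) = 0.00085
At α=0.05: p < α → reject H₀

reject H₀: yes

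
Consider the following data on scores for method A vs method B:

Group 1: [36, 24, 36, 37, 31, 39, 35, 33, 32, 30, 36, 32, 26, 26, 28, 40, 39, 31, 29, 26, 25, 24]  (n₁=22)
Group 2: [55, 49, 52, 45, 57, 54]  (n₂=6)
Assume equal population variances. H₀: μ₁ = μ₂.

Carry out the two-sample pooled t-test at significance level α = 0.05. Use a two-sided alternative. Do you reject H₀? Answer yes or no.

x̄₁=31.591, s₁=5.152, n₁=22
x̄₂=52.000, s₂=4.382, n₂=6
s_p² = [21·5.152² + 5·4.382²]/26 = 25.1276
SE = √(s_p²·(1/22+1/6)) = 2.3087
t = (31.591−52.000)/2.3087 = -8.8401
df = 26
p-value (two-sided) = 0.00000
At α=0.05: p < α → reject H₀

reject H₀: yes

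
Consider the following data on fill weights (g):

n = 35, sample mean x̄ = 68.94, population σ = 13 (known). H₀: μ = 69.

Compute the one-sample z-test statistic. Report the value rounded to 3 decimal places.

test statistic = -0.027

SE = σ/√n = 13/√35 = 2.1974
z = (x̄−μ₀)/SE = (68.94−69)/2.1974 = -0.0273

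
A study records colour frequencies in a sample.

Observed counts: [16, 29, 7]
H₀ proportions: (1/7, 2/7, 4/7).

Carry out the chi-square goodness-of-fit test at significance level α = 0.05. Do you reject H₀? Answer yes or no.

reject H₀: yes

n = 52; E_i = n·p_i = [7.43, 14.86, 29.71]
χ² = (16−7.43)²/7.43 + (29−14.86)²/14.86 + (7−29.71)²/29.71 = 40.7163
df = 2
p-value (upper-tail) = 0.00000
At α=0.05: p < α → reject H₀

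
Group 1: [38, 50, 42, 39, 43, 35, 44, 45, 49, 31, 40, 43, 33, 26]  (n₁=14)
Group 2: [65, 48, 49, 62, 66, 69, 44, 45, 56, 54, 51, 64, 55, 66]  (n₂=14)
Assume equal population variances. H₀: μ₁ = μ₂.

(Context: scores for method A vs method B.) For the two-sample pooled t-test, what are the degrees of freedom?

df = n₁ + n₂ − 2 = 14 + 14 − 2 = 26

degrees of freedom = 26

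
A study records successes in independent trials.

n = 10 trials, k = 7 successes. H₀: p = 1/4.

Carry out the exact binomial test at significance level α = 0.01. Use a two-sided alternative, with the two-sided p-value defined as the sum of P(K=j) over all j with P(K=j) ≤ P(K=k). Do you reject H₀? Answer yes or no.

Exact binomial: n=10, k=7, p₀=1/4=0.2500
P(X=j) = C(n,j)·p₀^j·(1−p₀)^(n−j); p = Σ P(X=j) over j with P(X=j) ≤ P(X=7)
p-value (two-sided) = 0.00351
At α=0.01: p < α → reject H₀

reject H₀: yes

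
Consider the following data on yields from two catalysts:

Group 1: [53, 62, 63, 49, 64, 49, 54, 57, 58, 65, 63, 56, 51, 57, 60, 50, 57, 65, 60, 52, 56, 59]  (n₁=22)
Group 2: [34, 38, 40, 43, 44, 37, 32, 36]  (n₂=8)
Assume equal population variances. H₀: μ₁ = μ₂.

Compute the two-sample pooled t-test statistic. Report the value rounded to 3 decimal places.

test statistic = 9.456

x̄₁=57.273, s₁=5.166, n₁=22
x̄₂=38.000, s₂=4.175, n₂=8
s_p² = [21·5.166² + 7·4.175²]/28 = 24.3701
SE = √(s_p²·(1/22+1/8)) = 2.0381
t = (57.273−38.000)/2.0381 = 9.4561
df = 28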